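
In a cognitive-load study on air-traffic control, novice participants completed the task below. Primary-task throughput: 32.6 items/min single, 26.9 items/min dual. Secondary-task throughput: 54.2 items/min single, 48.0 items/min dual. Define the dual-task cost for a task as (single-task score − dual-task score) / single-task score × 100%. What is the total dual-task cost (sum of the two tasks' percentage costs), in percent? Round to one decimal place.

28.9

Primary cost = (32.6 − 26.9) / 32.6 × 100% = 17.4847%.
Secondary cost = (54.2 − 48.0) / 54.2 × 100% = 11.4391%.
Total = 17.4847% + 11.4391% = 28.9238% ≈ 28.9%.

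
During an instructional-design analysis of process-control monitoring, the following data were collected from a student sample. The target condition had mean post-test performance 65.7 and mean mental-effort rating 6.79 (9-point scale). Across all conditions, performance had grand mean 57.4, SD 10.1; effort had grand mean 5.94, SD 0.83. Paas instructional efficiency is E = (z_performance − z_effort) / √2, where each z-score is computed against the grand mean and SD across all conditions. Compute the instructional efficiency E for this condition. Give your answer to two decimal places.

z_performance = (65.7 − 57.4) / 10.1 = 8.3000 / 10.1 = 0.8218.
z_effort = (6.79 − 5.94) / 0.83 = 0.8500 / 0.83 = 1.0241.
z_P − z_E = 0.8218 − 1.0241 = -0.2023.
E = -0.2023 / √2 = -0.2023 / 1.41421 = -0.1430 ≈ -0.14.

-0.14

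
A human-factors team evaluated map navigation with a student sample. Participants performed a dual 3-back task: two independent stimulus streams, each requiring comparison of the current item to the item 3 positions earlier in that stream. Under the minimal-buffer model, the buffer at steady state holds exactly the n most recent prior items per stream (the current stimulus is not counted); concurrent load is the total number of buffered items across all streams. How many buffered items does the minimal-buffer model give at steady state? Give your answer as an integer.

Each stream's buffer holds its 3 most recent prior items.
Two independent streams: 2 × 3 = 6 buffered items at steady state.

6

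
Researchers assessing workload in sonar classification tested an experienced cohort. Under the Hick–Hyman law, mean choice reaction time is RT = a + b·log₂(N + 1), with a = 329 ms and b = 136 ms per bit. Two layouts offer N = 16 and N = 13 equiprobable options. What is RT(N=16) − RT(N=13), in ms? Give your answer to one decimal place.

RT(16) = 329 + 136·log₂(17) = 329 + 136·4.0875 = 884.9000 ms.
RT(13) = 329 + 136·log₂(14) = 329 + 136·3.8074 = 846.8064 ms.
Difference = 884.9000 − 846.8064 = 38.0936 ≈ 38.1 ms.

38.1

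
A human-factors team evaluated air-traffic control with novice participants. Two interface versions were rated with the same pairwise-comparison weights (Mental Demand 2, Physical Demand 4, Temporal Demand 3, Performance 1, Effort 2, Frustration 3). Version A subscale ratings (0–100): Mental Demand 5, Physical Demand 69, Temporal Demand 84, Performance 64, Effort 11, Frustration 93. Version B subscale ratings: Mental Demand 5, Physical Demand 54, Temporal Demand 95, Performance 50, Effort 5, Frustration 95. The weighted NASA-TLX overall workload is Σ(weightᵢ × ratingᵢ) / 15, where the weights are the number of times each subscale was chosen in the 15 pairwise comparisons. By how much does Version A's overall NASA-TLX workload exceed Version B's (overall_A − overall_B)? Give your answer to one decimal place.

3.1

Version A weighted sum = 2·5 + 4·69 + 3·84 + 1·64 + 2·11 + 3·93 = 10 + 276 + 252 + 64 + 22 + 279 = 903; overall_A = 903/15 = 60.2000.
Version B weighted sum = 2·5 + 4·54 + 3·95 + 1·50 + 2·5 + 3·95 = 10 + 216 + 285 + 50 + 10 + 285 = 856; overall_B = 856/15 = 57.0667.
Difference = 60.2000 − 57.0667 = 3.1333 ≈ 3.1.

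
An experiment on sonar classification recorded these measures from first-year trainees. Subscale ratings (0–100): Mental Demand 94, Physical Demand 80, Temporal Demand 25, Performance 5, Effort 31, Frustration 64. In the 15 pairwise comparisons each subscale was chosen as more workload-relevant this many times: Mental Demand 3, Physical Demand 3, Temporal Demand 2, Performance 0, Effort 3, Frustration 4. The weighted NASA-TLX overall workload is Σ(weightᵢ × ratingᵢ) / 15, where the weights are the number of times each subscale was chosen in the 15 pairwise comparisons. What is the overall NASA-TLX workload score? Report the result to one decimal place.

The tallies are the weights (they sum to 15).
Weighted sum = 3·94 + 3·80 + 2·25 + 0·5 + 3·31 + 4·64
            = 282 + 240 + 50 + 0 + 93 + 256 = 921.
Overall workload = 921 / 15 = 61.4000 ≈ 61.4.

61.4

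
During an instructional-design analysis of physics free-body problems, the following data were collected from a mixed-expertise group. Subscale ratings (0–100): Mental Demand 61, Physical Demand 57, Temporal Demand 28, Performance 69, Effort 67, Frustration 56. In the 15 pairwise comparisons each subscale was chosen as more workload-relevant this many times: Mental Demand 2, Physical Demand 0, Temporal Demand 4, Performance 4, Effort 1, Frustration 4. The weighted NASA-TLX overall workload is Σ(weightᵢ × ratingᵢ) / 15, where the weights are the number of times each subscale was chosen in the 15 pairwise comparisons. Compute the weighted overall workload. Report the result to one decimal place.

The tallies are the weights (they sum to 15).
Weighted sum = 2·61 + 0·57 + 4·28 + 4·69 + 1·67 + 4·56
            = 122 + 0 + 112 + 276 + 67 + 224 = 801.
Overall workload = 801 / 15 = 53.4000 ≈ 53.4.

53.4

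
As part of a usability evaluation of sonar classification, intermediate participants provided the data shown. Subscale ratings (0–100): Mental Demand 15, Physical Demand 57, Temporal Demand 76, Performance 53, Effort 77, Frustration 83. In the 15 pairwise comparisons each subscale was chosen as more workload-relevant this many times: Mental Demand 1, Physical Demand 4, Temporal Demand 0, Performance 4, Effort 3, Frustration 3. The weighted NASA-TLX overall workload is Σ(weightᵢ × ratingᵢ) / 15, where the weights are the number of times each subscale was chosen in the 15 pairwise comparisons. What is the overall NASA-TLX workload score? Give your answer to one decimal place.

62.3

The tallies are the weights (they sum to 15).
Weighted sum = 1·15 + 4·57 + 0·76 + 4·53 + 3·77 + 3·83
            = 15 + 228 + 0 + 212 + 231 + 249 = 935.
Overall workload = 935 / 15 = 62.3333 ≈ 62.3.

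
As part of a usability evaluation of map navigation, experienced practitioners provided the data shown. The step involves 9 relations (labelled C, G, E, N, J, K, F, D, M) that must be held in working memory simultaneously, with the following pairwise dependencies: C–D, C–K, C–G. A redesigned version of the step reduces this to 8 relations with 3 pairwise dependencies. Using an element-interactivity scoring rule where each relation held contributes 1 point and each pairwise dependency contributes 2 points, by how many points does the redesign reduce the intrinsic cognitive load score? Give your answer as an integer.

Original: 9 × 1 + 3 × 2 = 9 + 6 = 15.
Redesigned: 8 × 1 + 3 × 2 = 8 + 6 = 14.
Reduction = 15 − 14 = 1.

1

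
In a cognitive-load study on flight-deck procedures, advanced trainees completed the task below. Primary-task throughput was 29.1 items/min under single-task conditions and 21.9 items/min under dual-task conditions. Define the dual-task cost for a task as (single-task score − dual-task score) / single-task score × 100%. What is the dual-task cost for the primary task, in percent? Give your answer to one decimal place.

24.7

Cost = (29.1 − 21.9) / 29.1 × 100%
     = 7.2000 / 29.1 × 100% = 24.7423%.
≈ 24.7%.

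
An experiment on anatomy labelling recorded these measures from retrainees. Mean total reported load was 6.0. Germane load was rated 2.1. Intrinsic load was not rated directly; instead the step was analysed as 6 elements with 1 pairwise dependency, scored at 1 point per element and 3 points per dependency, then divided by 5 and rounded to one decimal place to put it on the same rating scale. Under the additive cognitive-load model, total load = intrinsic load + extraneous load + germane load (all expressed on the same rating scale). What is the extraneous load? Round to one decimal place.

2.1

Intrinsic (element-interactivity): (6 × 1 + 1 × 3) / 5 = 9 / 5 = 1.8000 → 1.8.
extraneous load = total − intrinsic − germane
             = 6.0 − 1.8 − 2.1 = 2.1.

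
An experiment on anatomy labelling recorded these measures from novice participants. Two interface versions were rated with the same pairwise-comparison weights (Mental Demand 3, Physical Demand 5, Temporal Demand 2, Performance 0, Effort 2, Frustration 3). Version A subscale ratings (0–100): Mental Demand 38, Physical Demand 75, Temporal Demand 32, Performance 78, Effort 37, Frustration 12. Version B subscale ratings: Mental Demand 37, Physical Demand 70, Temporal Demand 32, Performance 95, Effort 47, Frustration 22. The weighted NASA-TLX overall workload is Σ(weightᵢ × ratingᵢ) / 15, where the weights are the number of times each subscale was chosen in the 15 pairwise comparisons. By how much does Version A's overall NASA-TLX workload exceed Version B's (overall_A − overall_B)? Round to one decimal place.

-1.5

Version A weighted sum = 3·38 + 5·75 + 2·32 + 0·78 + 2·37 + 3·12 = 114 + 375 + 64 + 0 + 74 + 36 = 663; overall_A = 663/15 = 44.2000.
Version B weighted sum = 3·37 + 5·70 + 2·32 + 0·95 + 2·47 + 3·22 = 111 + 350 + 64 + 0 + 94 + 66 = 685; overall_B = 685/15 = 45.6667.
Difference = 44.2000 − 45.6667 = -1.4667 ≈ -1.5.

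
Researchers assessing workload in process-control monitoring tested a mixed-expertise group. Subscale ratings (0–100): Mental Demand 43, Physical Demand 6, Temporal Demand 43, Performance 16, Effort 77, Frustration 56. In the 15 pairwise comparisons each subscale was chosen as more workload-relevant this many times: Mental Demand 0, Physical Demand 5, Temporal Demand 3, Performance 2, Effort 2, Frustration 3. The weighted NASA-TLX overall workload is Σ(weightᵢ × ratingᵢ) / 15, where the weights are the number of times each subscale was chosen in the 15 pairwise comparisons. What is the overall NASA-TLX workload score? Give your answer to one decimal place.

34.2

The tallies are the weights (they sum to 15).
Weighted sum = 0·43 + 5·6 + 3·43 + 2·16 + 2·77 + 3·56
            = 0 + 30 + 129 + 32 + 154 + 168 = 513.
Overall workload = 513 / 15 = 34.2000 ≈ 34.2.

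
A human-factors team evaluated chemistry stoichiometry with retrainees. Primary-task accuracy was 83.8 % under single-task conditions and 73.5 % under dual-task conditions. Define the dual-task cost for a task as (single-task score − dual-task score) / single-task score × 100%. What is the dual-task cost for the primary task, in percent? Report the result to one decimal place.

12.3

Cost = (83.8 − 73.5) / 83.8 × 100%
     = 10.3000 / 83.8 × 100% = 12.2912%.
≈ 12.3%.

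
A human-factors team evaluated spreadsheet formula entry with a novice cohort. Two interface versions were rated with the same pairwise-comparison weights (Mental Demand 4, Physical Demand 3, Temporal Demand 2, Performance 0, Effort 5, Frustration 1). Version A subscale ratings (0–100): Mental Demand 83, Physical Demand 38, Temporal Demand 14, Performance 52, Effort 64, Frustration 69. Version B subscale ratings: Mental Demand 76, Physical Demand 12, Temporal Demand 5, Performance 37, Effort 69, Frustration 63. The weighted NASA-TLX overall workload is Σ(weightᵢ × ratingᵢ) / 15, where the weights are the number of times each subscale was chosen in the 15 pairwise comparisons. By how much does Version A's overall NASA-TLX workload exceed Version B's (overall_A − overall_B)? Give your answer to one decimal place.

7.0

Version A weighted sum = 4·83 + 3·38 + 2·14 + 0·52 + 5·64 + 1·69 = 332 + 114 + 28 + 0 + 320 + 69 = 863; overall_A = 863/15 = 57.5333.
Version B weighted sum = 4·76 + 3·12 + 2·5 + 0·37 + 5·69 + 1·63 = 304 + 36 + 10 + 0 + 345 + 63 = 758; overall_B = 758/15 = 50.5333.
Difference = 57.5333 − 50.5333 = 7.0000 ≈ 7.0.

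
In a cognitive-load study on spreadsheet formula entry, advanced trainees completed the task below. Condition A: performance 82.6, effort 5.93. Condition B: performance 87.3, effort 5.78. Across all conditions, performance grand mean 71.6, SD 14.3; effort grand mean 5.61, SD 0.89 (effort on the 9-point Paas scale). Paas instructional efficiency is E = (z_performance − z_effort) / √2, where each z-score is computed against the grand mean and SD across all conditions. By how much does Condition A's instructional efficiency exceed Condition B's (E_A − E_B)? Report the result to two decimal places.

-0.35

Condition A: z_P = (82.6 − 71.6)/14.3 = 0.7692; z_E = (5.93 − 5.61)/0.89 = 0.3596; E_A = (0.7692 − 0.3596)/√2 = 0.2896.
Condition B: z_P = (87.3 − 71.6)/14.3 = 1.0979; z_E = (5.78 − 5.61)/0.89 = 0.1910; E_B = (1.0979 − 0.1910)/√2 = 0.6413.
E_A − E_B = 0.2896 − 0.6413 = -0.3517 ≈ -0.35.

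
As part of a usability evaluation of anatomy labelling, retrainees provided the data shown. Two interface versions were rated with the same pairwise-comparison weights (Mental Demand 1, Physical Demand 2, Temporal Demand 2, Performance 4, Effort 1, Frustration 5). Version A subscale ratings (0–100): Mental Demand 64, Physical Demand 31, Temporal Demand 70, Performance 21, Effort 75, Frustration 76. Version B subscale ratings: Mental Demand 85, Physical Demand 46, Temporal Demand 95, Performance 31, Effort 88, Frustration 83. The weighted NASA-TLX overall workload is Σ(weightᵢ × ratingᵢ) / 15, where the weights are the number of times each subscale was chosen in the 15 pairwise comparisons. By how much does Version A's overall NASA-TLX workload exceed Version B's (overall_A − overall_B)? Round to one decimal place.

Version A weighted sum = 1·64 + 2·31 + 2·70 + 4·21 + 1·75 + 5·76 = 64 + 62 + 140 + 84 + 75 + 380 = 805; overall_A = 805/15 = 53.6667.
Version B weighted sum = 1·85 + 2·46 + 2·95 + 4·31 + 1·88 + 5·83 = 85 + 92 + 190 + 124 + 88 + 415 = 994; overall_B = 994/15 = 66.2667.
Difference = 53.6667 − 66.2667 = -12.6000 ≈ -12.6.

-12.6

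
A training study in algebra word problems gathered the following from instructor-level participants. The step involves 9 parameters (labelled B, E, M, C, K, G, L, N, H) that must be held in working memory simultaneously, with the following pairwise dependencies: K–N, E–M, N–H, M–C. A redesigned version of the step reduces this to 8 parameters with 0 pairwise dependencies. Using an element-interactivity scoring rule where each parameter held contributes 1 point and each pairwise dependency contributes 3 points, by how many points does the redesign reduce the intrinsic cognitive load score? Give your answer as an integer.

Original: 9 × 1 + 4 × 3 = 9 + 12 = 21.
Redesigned: 8 × 1 + 0 × 3 = 8 + 0 = 8.
Reduction = 21 − 8 = 13.

13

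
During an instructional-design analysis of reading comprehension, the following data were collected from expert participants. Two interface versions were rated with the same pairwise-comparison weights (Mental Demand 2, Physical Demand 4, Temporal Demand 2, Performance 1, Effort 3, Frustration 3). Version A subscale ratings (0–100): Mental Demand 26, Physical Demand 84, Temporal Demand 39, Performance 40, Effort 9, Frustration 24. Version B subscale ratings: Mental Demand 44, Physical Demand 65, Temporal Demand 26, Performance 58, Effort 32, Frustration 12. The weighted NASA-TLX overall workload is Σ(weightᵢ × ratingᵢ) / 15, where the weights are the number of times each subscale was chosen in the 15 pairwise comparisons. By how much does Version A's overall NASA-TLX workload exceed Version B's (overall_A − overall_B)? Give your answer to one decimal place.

Version A weighted sum = 2·26 + 4·84 + 2·39 + 1·40 + 3·9 + 3·24 = 52 + 336 + 78 + 40 + 27 + 72 = 605; overall_A = 605/15 = 40.3333.
Version B weighted sum = 2·44 + 4·65 + 2·26 + 1·58 + 3·32 + 3·12 = 88 + 260 + 52 + 58 + 96 + 36 = 590; overall_B = 590/15 = 39.3333.
Difference = 40.3333 − 39.3333 = 1.0000 ≈ 1.0.

1.0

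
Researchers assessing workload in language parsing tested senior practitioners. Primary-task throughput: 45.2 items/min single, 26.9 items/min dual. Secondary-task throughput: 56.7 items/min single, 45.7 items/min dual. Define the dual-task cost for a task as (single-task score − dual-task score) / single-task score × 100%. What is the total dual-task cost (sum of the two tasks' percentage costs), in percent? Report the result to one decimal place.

59.9

Primary cost = (45.2 − 26.9) / 45.2 × 100% = 40.4867%.
Secondary cost = (56.7 − 45.7) / 56.7 × 100% = 19.4004%.
Total = 40.4867% + 19.4004% = 59.8871% ≈ 59.9%.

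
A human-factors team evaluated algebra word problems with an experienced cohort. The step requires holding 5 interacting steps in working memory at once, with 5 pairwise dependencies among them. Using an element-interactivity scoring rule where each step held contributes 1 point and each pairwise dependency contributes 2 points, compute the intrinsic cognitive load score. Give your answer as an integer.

Element contribution: 5 × 1 = 5.
Interaction contribution: 5 × 2 = 10.
Intrinsic load = 5 + 10 = 15.

15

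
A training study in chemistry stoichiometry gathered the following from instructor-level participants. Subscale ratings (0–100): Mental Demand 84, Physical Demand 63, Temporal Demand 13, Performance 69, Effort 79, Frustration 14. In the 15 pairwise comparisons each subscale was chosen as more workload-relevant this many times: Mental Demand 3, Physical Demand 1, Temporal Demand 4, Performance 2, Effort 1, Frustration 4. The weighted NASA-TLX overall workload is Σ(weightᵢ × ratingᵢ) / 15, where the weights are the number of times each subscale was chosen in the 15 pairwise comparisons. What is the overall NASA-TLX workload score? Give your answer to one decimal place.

42.7

The tallies are the weights (they sum to 15).
Weighted sum = 3·84 + 1·63 + 4·13 + 2·69 + 1·79 + 4·14
            = 252 + 63 + 52 + 138 + 79 + 56 = 640.
Overall workload = 640 / 15 = 42.6667 ≈ 42.7.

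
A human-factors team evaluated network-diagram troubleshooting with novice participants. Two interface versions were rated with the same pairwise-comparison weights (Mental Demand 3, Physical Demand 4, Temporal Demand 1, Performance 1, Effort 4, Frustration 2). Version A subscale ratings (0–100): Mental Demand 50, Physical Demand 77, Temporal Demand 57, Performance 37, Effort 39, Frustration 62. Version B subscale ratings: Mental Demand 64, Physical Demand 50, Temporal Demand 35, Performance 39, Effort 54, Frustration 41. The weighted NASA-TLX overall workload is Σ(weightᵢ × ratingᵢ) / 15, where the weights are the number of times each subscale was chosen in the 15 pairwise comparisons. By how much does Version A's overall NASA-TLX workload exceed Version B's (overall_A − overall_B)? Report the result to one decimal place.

4.5

Version A weighted sum = 3·50 + 4·77 + 1·57 + 1·37 + 4·39 + 2·62 = 150 + 308 + 57 + 37 + 156 + 124 = 832; overall_A = 832/15 = 55.4667.
Version B weighted sum = 3·64 + 4·50 + 1·35 + 1·39 + 4·54 + 2·41 = 192 + 200 + 35 + 39 + 216 + 82 = 764; overall_B = 764/15 = 50.9333.
Difference = 55.4667 − 50.9333 = 4.5334 ≈ 4.5.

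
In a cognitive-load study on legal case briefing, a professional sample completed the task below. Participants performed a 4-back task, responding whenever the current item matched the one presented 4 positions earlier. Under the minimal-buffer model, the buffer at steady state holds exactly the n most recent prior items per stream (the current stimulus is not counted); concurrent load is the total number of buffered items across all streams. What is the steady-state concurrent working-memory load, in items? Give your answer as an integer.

The buffer holds the 4 most recent prior items.
Steady-state concurrent load = 4 items.

4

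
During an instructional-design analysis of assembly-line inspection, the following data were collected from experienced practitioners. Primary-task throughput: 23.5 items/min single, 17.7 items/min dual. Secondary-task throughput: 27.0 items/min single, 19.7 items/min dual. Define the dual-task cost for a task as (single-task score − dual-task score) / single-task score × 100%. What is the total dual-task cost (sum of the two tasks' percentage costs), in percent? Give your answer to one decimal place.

51.7

Primary cost = (23.5 − 17.7) / 23.5 × 100% = 24.6809%.
Secondary cost = (27.0 − 19.7) / 27.0 × 100% = 27.0370%.
Total = 24.6809% + 27.0370% = 51.7179% ≈ 51.7%.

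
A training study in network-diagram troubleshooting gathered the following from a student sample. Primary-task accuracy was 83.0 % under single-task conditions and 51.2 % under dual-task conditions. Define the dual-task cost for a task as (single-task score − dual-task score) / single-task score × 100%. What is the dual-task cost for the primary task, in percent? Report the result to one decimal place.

Cost = (83.0 − 51.2) / 83.0 × 100%
     = 31.8000 / 83.0 × 100% = 38.3133%.
≈ 38.3%.

38.3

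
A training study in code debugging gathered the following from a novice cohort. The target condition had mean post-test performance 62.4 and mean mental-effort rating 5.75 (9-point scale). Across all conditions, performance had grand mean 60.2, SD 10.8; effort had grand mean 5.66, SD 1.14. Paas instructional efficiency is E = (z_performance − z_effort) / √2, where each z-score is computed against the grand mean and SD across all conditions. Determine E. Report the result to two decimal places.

0.09

z_performance = (62.4 − 60.2) / 10.8 = 2.2000 / 10.8 = 0.2037.
z_effort = (5.75 − 5.66) / 1.14 = 0.0900 / 1.14 = 0.0789.
z_P − z_E = 0.2037 − 0.0789 = 0.1248.
E = 0.1248 / √2 = 0.1248 / 1.41421 = 0.0882 ≈ 0.09.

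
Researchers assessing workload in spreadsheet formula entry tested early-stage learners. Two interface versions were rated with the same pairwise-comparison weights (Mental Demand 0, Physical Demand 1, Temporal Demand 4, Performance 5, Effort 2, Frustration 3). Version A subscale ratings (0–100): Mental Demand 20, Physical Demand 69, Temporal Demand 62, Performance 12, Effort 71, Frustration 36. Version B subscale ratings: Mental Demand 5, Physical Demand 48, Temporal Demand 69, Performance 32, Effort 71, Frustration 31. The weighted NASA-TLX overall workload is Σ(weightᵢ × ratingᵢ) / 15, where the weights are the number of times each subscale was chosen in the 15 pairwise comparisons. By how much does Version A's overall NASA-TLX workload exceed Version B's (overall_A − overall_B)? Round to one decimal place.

Version A weighted sum = 0·20 + 1·69 + 4·62 + 5·12 + 2·71 + 3·36 = 0 + 69 + 248 + 60 + 142 + 108 = 627; overall_A = 627/15 = 41.8000.
Version B weighted sum = 0·5 + 1·48 + 4·69 + 5·32 + 2·71 + 3·31 = 0 + 48 + 276 + 160 + 142 + 93 = 719; overall_B = 719/15 = 47.9333.
Difference = 41.8000 − 47.9333 = -6.1333 ≈ -6.1.

-6.1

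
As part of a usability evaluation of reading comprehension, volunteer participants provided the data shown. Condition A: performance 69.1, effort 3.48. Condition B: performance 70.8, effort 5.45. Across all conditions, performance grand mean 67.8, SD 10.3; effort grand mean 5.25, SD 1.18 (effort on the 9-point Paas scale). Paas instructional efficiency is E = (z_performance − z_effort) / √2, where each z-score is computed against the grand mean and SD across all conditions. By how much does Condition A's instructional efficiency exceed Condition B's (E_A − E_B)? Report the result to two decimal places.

Condition A: z_P = (69.1 − 67.8)/10.3 = 0.1262; z_E = (3.48 − 5.25)/1.18 = -1.5000; E_A = (0.1262 − (-1.5000))/√2 = 1.1499.
Condition B: z_P = (70.8 − 67.8)/10.3 = 0.2913; z_E = (5.45 − 5.25)/1.18 = 0.1695; E_B = (0.2913 − 0.1695)/√2 = 0.0861.
E_A − E_B = 1.1499 − 0.0861 = 1.0638 ≈ 1.06.

1.06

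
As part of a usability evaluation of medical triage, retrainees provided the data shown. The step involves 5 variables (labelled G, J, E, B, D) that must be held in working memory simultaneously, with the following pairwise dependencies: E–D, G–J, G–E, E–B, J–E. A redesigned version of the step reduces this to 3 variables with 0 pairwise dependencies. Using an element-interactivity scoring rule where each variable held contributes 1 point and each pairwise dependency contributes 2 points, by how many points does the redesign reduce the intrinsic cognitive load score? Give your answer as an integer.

Original: 5 × 1 + 5 × 2 = 5 + 10 = 15.
Redesigned: 3 × 1 + 0 × 2 = 3 + 0 = 3.
Reduction = 15 − 3 = 12.

12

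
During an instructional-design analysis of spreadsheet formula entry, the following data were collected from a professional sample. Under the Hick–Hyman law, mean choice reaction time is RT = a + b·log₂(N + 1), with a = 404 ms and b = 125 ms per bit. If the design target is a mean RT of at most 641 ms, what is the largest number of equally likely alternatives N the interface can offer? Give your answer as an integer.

Set 404 + 125·log₂(N + 1) ≤ 641.
log₂(N + 1) ≤ (641 − 404) / 125 = 1.8960.
N + 1 ≤ 2^1.8960 = 3.7218.
N ≤ 2.7218, so the largest integer N is 2.

2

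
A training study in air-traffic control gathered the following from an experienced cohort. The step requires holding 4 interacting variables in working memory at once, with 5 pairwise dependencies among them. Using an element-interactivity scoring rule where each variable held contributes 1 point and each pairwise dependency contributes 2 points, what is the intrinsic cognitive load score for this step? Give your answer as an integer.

Element contribution: 4 × 1 = 4.
Interaction contribution: 5 × 2 = 10.
Intrinsic load = 4 + 10 = 14.

14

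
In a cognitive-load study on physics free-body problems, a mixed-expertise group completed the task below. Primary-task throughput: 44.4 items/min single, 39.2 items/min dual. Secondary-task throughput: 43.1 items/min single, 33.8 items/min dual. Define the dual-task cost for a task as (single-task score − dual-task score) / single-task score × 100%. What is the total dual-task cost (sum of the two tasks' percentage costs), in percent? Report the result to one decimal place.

Primary cost = (44.4 − 39.2) / 44.4 × 100% = 11.7117%.
Secondary cost = (43.1 − 33.8) / 43.1 × 100% = 21.5777%.
Total = 11.7117% + 21.5777% = 33.2894% ≈ 33.3%.

33.3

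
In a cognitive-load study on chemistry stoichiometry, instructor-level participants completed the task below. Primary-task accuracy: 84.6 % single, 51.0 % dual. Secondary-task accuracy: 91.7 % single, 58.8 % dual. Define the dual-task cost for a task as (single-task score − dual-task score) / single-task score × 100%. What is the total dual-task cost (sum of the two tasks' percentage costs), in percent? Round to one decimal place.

75.6

Primary cost = (84.6 − 51.0) / 84.6 × 100% = 39.7163%.
Secondary cost = (91.7 − 58.8) / 91.7 × 100% = 35.8779%.
Total = 39.7163% + 35.8779% = 75.5942% ≈ 75.6%.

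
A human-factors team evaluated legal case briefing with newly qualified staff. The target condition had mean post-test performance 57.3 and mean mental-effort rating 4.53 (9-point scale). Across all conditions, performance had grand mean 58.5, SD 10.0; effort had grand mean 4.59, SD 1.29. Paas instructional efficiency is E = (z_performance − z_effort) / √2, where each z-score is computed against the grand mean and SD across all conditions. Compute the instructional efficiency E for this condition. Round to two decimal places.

-0.05

z_performance = (57.3 − 58.5) / 10.0 = -1.2000 / 10.0 = -0.1200.
z_effort = (4.53 − 4.59) / 1.29 = -0.0600 / 1.29 = -0.0465.
z_P − z_E = -0.1200 − (-0.0465) = -0.0735.
E = -0.0735 / √2 = -0.0735 / 1.41421 = -0.0520 ≈ -0.05.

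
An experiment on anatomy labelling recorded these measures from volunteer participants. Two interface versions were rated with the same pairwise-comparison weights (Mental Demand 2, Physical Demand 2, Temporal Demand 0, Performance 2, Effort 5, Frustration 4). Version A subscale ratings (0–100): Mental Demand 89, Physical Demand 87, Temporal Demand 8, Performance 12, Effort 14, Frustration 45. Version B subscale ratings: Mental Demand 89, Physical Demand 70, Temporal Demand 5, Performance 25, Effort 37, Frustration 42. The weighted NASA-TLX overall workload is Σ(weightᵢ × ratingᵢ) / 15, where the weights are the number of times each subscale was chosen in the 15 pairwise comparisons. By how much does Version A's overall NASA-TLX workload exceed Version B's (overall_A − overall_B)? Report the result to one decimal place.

Version A weighted sum = 2·89 + 2·87 + 0·8 + 2·12 + 5·14 + 4·45 = 178 + 174 + 0 + 24 + 70 + 180 = 626; overall_A = 626/15 = 41.7333.
Version B weighted sum = 2·89 + 2·70 + 0·5 + 2·25 + 5·37 + 4·42 = 178 + 140 + 0 + 50 + 185 + 168 = 721; overall_B = 721/15 = 48.0667.
Difference = 41.7333 − 48.0667 = -6.3334 ≈ -6.3.

-6.3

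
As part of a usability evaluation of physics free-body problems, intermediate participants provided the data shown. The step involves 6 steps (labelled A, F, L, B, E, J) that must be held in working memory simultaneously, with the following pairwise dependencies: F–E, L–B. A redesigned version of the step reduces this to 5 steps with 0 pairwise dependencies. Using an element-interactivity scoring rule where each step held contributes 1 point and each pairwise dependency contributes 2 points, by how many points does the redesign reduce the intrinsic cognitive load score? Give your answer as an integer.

Original: 6 × 1 + 2 × 2 = 6 + 4 = 10.
Redesigned: 5 × 1 + 0 × 2 = 5 + 0 = 5.
Reduction = 10 − 5 = 5.

5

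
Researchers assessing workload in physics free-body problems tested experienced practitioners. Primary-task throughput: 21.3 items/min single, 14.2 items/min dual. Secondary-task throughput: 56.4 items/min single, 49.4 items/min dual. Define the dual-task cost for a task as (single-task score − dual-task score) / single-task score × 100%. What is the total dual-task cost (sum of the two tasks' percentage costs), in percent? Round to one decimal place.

45.7

Primary cost = (21.3 − 14.2) / 21.3 × 100% = 33.3333%.
Secondary cost = (56.4 − 49.4) / 56.4 × 100% = 12.4113%.
Total = 33.3333% + 12.4113% = 45.7446% ≈ 45.7%.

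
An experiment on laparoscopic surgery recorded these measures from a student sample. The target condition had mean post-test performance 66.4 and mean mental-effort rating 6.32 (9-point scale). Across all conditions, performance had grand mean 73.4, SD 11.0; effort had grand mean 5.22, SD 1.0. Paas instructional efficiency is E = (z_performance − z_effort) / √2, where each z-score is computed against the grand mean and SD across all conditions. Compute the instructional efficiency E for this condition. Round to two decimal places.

-1.23

z_performance = (66.4 − 73.4) / 11.0 = -7.0000 / 11.0 = -0.6364.
z_effort = (6.32 − 5.22) / 1.0 = 1.1000 / 1.0 = 1.1000.
z_P − z_E = -0.6364 − 1.1000 = -1.7364.
E = -1.7364 / √2 = -1.7364 / 1.41421 = -1.2278 ≈ -1.23.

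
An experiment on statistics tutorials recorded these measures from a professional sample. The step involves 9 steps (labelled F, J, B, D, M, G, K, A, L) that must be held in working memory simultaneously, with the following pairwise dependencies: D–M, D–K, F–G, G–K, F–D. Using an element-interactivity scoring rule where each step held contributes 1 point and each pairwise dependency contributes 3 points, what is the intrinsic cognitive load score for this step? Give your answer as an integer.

24

Count of steps held simultaneously: 9.
Count of pairwise dependencies listed: 5.
Element contribution: 9 × 1 = 9.
Interaction contribution: 5 × 3 = 15.
Intrinsic load = 9 + 15 = 24.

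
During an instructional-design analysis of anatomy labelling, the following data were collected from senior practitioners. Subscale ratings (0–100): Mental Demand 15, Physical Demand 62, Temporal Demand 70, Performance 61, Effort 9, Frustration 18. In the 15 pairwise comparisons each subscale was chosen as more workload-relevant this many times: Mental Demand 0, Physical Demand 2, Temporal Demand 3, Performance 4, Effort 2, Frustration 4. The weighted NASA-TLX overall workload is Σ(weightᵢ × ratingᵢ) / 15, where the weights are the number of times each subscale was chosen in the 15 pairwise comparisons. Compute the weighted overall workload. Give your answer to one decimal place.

44.5

The tallies are the weights (they sum to 15).
Weighted sum = 0·15 + 2·62 + 3·70 + 4·61 + 2·9 + 4·18
            = 0 + 124 + 210 + 244 + 18 + 72 = 668.
Overall workload = 668 / 15 = 44.5333 ≈ 44.5.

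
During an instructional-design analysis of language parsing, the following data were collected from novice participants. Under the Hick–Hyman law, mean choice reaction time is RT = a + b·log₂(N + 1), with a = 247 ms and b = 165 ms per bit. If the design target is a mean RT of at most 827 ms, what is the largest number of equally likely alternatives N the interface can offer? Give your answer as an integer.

10

Set 247 + 165·log₂(N + 1) ≤ 827.
log₂(N + 1) ≤ (827 − 247) / 165 = 3.5152.
N + 1 ≤ 2^3.5152 = 11.4335.
N ≤ 10.4335, so the largest integer N is 10.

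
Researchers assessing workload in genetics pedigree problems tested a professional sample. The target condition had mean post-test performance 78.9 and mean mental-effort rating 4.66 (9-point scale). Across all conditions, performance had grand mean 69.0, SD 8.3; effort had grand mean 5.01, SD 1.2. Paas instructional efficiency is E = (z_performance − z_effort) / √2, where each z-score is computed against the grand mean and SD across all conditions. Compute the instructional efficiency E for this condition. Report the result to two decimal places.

1.05

z_performance = (78.9 − 69.0) / 8.3 = 9.9000 / 8.3 = 1.1928.
z_effort = (4.66 − 5.01) / 1.2 = -0.3500 / 1.2 = -0.2917.
z_P − z_E = 1.1928 − (-0.2917) = 1.4845.
E = 1.4845 / √2 = 1.4845 / 1.41421 = 1.0497 ≈ 1.05.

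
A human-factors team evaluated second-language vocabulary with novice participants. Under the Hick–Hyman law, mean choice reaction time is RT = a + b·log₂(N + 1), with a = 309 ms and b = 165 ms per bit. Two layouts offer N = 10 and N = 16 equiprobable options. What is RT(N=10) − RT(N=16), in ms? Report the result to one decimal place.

RT(10) = 309 + 165·log₂(11) = 309 + 165·3.4594 = 879.8010 ms.
RT(16) = 309 + 165·log₂(17) = 309 + 165·4.0875 = 983.4375 ms.
Difference = 879.8010 − 983.4375 = -103.6365 ≈ -103.6 ms.

-103.6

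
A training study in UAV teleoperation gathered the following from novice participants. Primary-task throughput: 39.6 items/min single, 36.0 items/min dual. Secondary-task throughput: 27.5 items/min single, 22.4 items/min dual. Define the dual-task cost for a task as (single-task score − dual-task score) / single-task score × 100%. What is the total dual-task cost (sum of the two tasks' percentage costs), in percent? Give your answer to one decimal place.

27.6

Primary cost = (39.6 − 36.0) / 39.6 × 100% = 9.0909%.
Secondary cost = (27.5 − 22.4) / 27.5 × 100% = 18.5455%.
Total = 9.0909% + 18.5455% = 27.6364% ≈ 27.6%.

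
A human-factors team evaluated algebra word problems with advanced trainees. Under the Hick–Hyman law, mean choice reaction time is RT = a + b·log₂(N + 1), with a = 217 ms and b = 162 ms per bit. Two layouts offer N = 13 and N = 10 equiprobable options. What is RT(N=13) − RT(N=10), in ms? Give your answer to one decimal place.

56.4

RT(13) = 217 + 162·log₂(14) = 217 + 162·3.8074 = 833.7988 ms.
RT(10) = 217 + 162·log₂(11) = 217 + 162·3.4594 = 777.4228 ms.
Difference = 833.7988 − 777.4228 = 56.3760 ≈ 56.4 ms.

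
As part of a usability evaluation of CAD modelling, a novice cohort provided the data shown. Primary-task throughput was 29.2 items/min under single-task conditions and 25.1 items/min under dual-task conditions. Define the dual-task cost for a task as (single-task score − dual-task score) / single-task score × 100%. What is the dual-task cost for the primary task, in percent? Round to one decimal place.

Cost = (29.2 − 25.1) / 29.2 × 100%
     = 4.1000 / 29.2 × 100% = 14.0411%.
≈ 14.0%.

14.0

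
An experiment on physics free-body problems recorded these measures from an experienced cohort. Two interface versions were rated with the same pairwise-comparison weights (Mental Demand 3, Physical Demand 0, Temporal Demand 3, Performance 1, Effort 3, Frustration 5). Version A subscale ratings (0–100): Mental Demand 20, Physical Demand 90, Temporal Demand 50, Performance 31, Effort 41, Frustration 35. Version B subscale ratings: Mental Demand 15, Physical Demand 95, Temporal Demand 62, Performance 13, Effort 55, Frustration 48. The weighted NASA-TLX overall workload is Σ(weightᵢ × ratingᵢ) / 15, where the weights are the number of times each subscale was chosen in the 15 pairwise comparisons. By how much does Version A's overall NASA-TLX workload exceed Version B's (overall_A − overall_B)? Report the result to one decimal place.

Version A weighted sum = 3·20 + 0·90 + 3·50 + 1·31 + 3·41 + 5·35 = 60 + 0 + 150 + 31 + 123 + 175 = 539; overall_A = 539/15 = 35.9333.
Version B weighted sum = 3·15 + 0·95 + 3·62 + 1·13 + 3·55 + 5·48 = 45 + 0 + 186 + 13 + 165 + 240 = 649; overall_B = 649/15 = 43.2667.
Difference = 35.9333 − 43.2667 = -7.3334 ≈ -7.3.

-7.3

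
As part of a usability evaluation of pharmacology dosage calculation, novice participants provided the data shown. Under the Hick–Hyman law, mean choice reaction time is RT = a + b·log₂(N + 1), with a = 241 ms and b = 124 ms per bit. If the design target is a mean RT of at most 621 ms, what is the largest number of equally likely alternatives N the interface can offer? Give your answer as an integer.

Set 241 + 124·log₂(N + 1) ≤ 621.
log₂(N + 1) ≤ (621 − 241) / 124 = 3.0645.
N + 1 ≤ 2^3.0645 = 8.3658.
N ≤ 7.3658, so the largest integer N is 7.

7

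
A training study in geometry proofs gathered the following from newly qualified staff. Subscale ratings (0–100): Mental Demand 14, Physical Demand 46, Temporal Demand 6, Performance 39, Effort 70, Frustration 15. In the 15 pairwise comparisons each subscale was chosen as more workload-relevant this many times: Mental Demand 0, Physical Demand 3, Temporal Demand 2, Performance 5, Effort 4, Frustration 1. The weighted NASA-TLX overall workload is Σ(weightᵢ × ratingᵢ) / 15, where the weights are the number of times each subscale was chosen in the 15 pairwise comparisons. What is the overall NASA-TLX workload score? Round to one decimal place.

42.7

The tallies are the weights (they sum to 15).
Weighted sum = 0·14 + 3·46 + 2·6 + 5·39 + 4·70 + 1·15
            = 0 + 138 + 12 + 195 + 280 + 15 = 640.
Overall workload = 640 / 15 = 42.6667 ≈ 42.7.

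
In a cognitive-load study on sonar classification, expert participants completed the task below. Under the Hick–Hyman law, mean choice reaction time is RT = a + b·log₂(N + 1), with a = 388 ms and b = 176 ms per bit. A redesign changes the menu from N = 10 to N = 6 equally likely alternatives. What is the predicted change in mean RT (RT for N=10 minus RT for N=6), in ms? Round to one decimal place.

114.8

RT(10) = 388 + 176·log₂(11) = 388 + 176·3.4594 = 996.8544 ms.
RT(6) = 388 + 176·log₂(7) = 388 + 176·2.8074 = 882.1024 ms.
Difference = 996.8544 − 882.1024 = 114.7520 ≈ 114.8 ms.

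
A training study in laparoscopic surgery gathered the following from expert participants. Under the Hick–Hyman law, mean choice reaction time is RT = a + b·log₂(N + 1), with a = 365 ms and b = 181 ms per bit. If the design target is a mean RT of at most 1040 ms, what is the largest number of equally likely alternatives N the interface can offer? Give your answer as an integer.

12

Set 365 + 181·log₂(N + 1) ≤ 1040.
log₂(N + 1) ≤ (1040 − 365) / 181 = 3.7293.
N + 1 ≤ 2^3.7293 = 13.2627.
N ≤ 12.2627, so the largest integer N is 12.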